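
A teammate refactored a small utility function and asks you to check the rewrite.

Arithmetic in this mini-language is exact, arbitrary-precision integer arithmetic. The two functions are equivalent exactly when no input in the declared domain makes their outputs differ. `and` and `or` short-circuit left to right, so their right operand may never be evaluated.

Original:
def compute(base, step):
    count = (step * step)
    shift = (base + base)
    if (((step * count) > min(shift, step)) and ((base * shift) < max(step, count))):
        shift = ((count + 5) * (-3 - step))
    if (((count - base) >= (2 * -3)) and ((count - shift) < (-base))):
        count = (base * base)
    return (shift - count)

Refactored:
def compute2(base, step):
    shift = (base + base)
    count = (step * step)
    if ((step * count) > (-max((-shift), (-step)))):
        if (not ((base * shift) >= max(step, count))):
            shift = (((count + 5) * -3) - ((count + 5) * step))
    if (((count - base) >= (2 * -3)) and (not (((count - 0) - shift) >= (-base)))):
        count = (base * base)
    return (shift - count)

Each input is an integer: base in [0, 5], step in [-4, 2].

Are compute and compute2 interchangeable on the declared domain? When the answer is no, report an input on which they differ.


Side by side, the visible changes include: arithmetic usage differs; also comparison usage differs; also branching structure differs; also min/max/abs usage differs; also boolean connective usage differs; also statement counts differ; also constant usage differs.
As a probe, take base=2, step=-4: compute runs count becomes 16; next shift becomes 4; next (((step * count) > min(shift, step)) and ((base * shift) < max(step, count))) evaluates to false; next (((count - base) >= (2 * -3)) and ((count - shift) < (-base))) evaluates to false; next final value -12; compute2 runs shift becomes 4; next count becomes 16; next ((step * count) > (-max((-shift), (-step)))) evaluates to false; next (((count - base) >= (2 * -3)) and (not (((count - 0) - shift) >= (-base)))) evaluates to false; next final value -12; both end at -12.
Every one of the 42 inputs gives matching results.
verdict: equivalent


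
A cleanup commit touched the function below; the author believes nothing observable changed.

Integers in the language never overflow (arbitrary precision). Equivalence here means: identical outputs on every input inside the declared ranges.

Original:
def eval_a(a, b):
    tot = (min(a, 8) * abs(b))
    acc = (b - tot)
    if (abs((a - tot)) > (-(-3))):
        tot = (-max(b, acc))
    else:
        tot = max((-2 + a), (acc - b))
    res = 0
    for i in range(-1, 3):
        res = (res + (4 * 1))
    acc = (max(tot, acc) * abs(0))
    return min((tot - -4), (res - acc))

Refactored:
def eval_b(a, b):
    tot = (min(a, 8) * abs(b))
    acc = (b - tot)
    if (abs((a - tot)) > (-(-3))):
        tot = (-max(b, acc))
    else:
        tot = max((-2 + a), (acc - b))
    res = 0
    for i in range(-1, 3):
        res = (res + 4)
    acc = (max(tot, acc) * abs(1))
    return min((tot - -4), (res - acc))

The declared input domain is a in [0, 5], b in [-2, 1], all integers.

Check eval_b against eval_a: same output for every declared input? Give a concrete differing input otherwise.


The one real change (`0` became `1`) has no effect anywhere in the declared ranges.
Tracing a=1, b=1: eval_a: tot := 1 | acc := 0 | (abs((a - tot)) > (-(-3))): false | tot := -1 | res := 0 | iter i=-1: | res := 4 | iter i=0: | res := 8 | iter i=1: | res := 12 | iter i=2: | res := 16 | acc := 0 | result 3 | eval_b: tot := 1 | acc := 0 | (abs((a - tot)) > (-(-3))): false | tot := -1 | res := 0 | iter i=-1: | res := 4 | iter i=0: | res := 8 | iter i=1: | res := 12 | iter i=2: | res := 16 | acc := 0 | result 3 — matching result 3.
Checked all 24 inputs in the declared domain: the outputs agree on every one.
verdict: equivalent


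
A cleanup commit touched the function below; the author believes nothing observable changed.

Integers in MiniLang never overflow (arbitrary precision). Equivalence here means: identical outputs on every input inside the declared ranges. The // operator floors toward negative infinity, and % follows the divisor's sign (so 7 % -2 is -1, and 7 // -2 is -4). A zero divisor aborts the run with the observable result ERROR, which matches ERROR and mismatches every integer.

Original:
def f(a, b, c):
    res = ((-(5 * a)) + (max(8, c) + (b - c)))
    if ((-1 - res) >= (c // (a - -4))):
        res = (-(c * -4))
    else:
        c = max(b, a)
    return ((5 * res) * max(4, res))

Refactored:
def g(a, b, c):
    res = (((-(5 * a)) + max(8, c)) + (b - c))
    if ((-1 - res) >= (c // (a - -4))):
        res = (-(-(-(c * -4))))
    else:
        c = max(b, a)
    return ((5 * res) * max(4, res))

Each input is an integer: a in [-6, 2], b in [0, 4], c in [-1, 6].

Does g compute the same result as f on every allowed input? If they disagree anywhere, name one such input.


Although same computation, different form, 360/360 inputs agree.
verdict: equivalent


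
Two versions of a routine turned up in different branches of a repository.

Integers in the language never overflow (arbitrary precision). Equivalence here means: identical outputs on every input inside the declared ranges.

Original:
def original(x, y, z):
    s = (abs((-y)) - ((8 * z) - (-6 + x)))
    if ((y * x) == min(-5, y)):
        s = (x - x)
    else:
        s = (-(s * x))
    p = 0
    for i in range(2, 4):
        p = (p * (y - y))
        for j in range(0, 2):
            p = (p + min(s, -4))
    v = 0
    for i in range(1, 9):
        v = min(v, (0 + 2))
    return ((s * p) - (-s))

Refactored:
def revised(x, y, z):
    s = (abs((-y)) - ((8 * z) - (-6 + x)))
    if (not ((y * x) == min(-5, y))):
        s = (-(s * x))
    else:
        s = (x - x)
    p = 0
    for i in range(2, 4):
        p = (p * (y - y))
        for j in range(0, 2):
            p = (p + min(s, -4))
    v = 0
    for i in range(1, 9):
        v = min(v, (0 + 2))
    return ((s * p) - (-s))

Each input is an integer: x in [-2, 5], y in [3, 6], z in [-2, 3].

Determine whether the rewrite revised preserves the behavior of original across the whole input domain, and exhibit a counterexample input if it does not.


Changes here: boolean connective usage differs; the full 192-point sweep finds no disagreement.
verdict: equivalent


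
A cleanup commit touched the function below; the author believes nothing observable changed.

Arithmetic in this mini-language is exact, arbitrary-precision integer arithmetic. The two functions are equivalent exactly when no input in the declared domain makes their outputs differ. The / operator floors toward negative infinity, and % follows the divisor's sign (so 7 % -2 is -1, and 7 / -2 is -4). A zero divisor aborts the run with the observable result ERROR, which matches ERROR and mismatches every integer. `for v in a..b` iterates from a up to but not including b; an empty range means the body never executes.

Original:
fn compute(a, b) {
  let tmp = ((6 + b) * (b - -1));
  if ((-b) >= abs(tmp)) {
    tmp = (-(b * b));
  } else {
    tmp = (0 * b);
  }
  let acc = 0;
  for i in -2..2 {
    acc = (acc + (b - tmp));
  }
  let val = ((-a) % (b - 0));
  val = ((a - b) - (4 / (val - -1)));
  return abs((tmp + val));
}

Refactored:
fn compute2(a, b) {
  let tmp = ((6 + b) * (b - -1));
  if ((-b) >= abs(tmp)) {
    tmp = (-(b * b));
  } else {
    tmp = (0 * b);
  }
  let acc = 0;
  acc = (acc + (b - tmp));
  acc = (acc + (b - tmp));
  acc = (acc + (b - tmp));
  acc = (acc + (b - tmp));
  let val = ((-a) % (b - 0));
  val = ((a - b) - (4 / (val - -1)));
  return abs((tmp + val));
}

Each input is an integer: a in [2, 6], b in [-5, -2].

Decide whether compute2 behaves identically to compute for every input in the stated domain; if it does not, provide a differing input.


The two versions differ — the changes include statement counts differ; and local variable names differ; and loop structure differs; and arithmetic usage differs.
One worked example (a=3, b=-5) — compute: tmp becomes -4; next ((-b) >= abs(tmp)) evaluates to true; next tmp becomes -25; next acc becomes 0; next at i=-2:; next acc becomes 20; next at i=-1:; next acc becomes 40; next at i=0:; next acc becomes 60; next at i=1:; next acc becomes 80; next val becomes -3; next val becomes 10; next final value 15; compute2: tmp becomes -4; next ((-b) >= abs(tmp)) evaluates to true; next tmp becomes -25; next acc becomes 0; next acc becomes 20; next acc becomes 40; next acc becomes 60; next acc becomes 80; next val becomes -3; next val becomes 10; next final value 15; agreement on 15.
Every one of the 20 inputs gives matching results.
verdict: equivalent


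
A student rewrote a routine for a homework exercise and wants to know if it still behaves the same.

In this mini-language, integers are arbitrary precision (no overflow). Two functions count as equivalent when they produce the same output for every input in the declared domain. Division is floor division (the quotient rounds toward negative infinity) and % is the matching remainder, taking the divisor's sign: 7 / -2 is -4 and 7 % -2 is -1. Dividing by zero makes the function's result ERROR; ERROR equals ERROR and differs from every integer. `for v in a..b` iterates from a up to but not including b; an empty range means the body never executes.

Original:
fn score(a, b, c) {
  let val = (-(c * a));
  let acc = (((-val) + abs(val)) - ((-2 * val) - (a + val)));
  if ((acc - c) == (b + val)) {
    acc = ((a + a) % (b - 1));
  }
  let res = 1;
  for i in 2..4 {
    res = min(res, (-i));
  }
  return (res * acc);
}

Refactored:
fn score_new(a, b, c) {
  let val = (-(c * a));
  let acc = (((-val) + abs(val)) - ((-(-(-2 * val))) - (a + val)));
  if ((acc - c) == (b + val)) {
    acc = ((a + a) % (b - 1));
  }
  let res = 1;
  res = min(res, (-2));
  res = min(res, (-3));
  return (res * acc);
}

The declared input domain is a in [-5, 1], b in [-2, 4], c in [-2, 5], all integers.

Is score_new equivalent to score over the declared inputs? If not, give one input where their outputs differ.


Comparing the listings, the differences include: constant usage differs, plus local variable names differ, plus min/max/abs usage differs, plus loop structure differs.
Tracing a=0, b=-1, c=-2: score: val becomes 0; next acc becomes 0; next ((acc - c) == (b + val)) evaluates to false; next res becomes 1; next at i=2:; next res becomes -2; next at i=3:; next res becomes -3; next final value 0 | score_new: val becomes 0; next acc becomes 0; next ((acc - c) == (b + val)) evaluates to false; next res becomes 1; next res becomes -2; next res becomes -3; next final value 0 — matching result 0.
An exhaustive pass over the 392 declared inputs shows identical outputs.
verdict: equivalent


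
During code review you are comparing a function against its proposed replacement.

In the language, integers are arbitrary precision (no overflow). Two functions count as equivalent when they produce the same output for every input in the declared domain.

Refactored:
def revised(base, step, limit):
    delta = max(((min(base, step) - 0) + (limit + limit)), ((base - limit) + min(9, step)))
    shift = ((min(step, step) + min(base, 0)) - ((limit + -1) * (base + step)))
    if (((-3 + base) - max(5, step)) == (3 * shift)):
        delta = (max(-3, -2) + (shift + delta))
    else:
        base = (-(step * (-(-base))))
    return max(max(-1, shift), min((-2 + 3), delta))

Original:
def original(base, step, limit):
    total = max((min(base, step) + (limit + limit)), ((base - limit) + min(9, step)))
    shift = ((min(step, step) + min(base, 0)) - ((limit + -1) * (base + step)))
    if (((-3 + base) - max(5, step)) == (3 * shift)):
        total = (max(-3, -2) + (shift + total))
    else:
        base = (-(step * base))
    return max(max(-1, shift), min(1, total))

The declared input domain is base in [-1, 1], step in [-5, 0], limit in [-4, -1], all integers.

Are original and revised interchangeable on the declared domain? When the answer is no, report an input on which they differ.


Differences: arithmetic usage differs, plus local variable names differ, plus constant usage differs — yet all 72 inputs agree.
verdict: equivalent


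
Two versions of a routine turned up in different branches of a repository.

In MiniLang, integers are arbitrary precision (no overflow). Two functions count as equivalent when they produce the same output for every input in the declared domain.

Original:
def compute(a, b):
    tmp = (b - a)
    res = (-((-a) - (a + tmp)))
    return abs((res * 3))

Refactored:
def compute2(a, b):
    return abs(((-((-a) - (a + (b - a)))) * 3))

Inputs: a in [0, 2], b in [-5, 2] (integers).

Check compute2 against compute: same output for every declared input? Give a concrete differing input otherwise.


Equivalent — the differences include local variable names differ, statement counts differ, yet no declared input distinguishes the two.
As a probe, take a=2, b=1: compute runs tmp=-1, then res=3, then returns 9; compute2 runs returns 9; both end at 9.
Every one of the 24 inputs gives matching results.
verdict: equivalent


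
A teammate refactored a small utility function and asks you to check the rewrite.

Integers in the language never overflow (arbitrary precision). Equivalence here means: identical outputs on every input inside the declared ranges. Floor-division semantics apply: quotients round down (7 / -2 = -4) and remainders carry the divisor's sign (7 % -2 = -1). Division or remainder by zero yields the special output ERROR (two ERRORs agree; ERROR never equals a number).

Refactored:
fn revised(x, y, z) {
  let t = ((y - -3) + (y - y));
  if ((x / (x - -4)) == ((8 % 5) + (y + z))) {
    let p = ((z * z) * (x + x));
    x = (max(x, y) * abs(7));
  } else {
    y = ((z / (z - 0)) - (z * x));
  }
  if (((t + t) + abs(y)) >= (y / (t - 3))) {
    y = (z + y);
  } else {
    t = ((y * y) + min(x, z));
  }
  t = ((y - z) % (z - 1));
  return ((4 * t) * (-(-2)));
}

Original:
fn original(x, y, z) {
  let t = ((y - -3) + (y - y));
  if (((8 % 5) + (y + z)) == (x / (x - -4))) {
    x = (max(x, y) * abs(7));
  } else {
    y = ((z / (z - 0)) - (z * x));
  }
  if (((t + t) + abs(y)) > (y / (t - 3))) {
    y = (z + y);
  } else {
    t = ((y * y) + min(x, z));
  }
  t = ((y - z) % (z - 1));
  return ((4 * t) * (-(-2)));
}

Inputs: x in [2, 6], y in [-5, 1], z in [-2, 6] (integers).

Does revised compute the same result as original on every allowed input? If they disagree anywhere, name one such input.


Input x=2, y=-5, z=-1: 0 from original versus -8 from revised.
verdict: not equivalent; witness: x=2, y=-5, z=-1


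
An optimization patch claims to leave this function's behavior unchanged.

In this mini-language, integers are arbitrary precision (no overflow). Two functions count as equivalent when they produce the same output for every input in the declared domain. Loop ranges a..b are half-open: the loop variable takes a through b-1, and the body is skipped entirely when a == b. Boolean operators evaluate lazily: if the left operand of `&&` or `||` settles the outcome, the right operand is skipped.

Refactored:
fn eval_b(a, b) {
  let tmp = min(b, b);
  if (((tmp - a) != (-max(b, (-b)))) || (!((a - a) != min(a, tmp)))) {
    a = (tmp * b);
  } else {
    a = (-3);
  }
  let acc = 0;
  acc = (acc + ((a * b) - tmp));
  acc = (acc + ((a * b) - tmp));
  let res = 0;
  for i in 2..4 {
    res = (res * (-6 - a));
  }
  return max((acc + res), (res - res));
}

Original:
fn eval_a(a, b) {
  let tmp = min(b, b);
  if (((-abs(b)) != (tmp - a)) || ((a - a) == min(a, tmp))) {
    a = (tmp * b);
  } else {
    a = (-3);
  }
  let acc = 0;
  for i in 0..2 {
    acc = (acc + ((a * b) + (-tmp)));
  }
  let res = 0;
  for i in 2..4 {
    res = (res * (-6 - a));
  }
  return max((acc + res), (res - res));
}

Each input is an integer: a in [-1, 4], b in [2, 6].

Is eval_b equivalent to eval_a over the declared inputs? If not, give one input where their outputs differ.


Equivalent — the differences include comparison usage differs; arithmetic usage differs; boolean connective usage differs; loop structure differs; min/max/abs usage differs, yet no declared input distinguishes the two.
One worked example (a=0, b=5) — eval_a: tmp=5, then (((-abs(b)) != (tmp - a)) || ((a - a) == min(a, tmp))) is true, then a=25, then acc=0, then (i=0), then acc=120, then (i=1), then acc=240, then res=0, then (i=2), then res=0, then (i=3), then res=0, then returns 240; eval_b: tmp=5, then (((tmp - a) != (-max(b, (-b)))) || (!((a - a) != min(a, tmp)))) is true, then a=25, then acc=0, then acc=120, then acc=240, then res=0, then (i=2), then res=0, then (i=3), then res=0, then returns 240; agreement on 240.
An exhaustive pass over the 30 declared inputs shows identical outputs.
verdict: equivalent


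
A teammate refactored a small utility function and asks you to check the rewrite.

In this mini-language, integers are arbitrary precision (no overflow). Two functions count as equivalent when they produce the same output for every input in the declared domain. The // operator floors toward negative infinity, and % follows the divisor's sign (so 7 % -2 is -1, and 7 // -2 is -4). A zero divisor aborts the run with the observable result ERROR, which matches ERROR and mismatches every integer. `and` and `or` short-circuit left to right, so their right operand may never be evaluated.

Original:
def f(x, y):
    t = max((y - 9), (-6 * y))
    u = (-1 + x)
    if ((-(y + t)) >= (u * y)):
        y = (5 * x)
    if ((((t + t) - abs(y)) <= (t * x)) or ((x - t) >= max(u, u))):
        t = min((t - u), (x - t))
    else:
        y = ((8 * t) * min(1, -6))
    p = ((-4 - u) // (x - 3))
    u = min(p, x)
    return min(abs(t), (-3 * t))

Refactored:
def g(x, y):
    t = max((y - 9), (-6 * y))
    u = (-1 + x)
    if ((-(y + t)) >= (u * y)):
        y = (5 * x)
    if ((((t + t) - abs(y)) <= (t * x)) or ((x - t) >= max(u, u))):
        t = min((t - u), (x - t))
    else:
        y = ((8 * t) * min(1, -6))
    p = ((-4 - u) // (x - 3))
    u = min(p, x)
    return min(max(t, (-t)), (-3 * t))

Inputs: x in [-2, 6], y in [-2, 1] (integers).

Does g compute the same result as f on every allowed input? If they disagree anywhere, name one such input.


Comparing the listings, the differences include: min/max/abs usage differs.
Spot check at x=-1, y=0 — f: t=0, then u=-2, then ((-(y + t)) >= (u * y)) is true, then y=-5, then ((((t + t) - abs(y)) <= (t * x)) or ((x - t) >= max(u, u))) is true, then t=-1, then p=0, then u=-1, then returns 1. g: t=0, then u=-2, then ((-(y + t)) >= (u * y)) is true, then y=-5, then ((((t + t) - abs(y)) <= (t * x)) or ((x - t) >= max(u, u))) is true, then t=-1, then p=0, then u=-1, then returns 1. Both give 1.
Sweeping the whole domain (36 inputs) finds no disagreement.
verdict: equivalent


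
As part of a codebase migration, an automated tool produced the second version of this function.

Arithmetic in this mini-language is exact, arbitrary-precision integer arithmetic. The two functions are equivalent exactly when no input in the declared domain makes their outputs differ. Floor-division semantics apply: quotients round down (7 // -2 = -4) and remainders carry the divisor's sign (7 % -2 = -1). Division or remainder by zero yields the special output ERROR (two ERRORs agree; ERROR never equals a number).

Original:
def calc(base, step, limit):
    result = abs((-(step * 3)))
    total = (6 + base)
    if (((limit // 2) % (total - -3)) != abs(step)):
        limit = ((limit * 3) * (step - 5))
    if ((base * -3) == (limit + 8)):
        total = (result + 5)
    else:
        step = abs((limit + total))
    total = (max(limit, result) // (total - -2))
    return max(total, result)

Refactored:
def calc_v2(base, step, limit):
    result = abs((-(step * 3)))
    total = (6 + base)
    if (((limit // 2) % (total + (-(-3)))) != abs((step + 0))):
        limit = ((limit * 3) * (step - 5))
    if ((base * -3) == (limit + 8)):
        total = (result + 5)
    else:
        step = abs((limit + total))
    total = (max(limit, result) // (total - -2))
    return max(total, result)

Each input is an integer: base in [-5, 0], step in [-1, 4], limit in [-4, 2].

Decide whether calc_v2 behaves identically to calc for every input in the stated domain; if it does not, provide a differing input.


Reading the diff, among the changes: arithmetic usage differs, and constant usage differs.
As a probe, take base=-5, step=4, limit=-3: calc runs result becomes 12; next total becomes 1; next (((limit // 2) % (total - -3)) != abs(step)) evaluates to true; next limit becomes 9; next ((base * -3) == (limit + 8)) evaluates to false; next step becomes 10; next total becomes 4; next final value 12; calc_v2 runs result becomes 12; next total becomes 1; next (((limit // 2) % (total + (-(-3)))) != abs((step + 0))) evaluates to true; next limit becomes 9; next ((base * -3) == (limit + 8)) evaluates to false; next step becomes 10; next total becomes 4; next final value 12; both end at 12.
Across all 252 domain points the two functions coincide.
verdict: equivalent


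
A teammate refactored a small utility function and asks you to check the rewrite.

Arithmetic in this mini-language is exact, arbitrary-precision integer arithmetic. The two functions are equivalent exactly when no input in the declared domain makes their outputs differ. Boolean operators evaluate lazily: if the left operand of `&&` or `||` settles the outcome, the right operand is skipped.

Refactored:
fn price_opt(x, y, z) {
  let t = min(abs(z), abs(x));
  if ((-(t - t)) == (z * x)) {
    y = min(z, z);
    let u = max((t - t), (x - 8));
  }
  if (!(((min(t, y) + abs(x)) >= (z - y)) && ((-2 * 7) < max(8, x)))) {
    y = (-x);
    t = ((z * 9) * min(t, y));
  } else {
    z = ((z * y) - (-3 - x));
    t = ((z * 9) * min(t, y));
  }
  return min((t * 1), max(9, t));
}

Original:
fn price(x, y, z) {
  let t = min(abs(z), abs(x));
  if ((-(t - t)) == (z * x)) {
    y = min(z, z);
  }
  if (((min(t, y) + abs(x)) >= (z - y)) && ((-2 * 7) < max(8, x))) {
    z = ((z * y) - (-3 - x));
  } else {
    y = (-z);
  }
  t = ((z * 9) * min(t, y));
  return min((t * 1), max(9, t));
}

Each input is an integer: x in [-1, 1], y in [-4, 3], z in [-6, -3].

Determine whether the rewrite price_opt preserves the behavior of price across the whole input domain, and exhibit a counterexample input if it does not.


Not equivalent: x=1, y=-4, z=-6 separates them (-54 vs 54).
price: t = 1; ((-(t - t)) == (z * x)) -> false; (((min(t, y) + abs(x)) >= (z - y)) && ((-2 * 7) < max(8, x))) -> false; y = 6; t = -54; return -54
price_opt: t = 1; ((-(t - t)) == (z * x)) -> false; (!(((min(t, y) + abs(x)) >= (z - y)) && ((-2 * 7) < max(8, x)))) -> true; y = -1; t = 54; return 54
verdict: not equivalent; witness: x=1, y=-4, z=-6


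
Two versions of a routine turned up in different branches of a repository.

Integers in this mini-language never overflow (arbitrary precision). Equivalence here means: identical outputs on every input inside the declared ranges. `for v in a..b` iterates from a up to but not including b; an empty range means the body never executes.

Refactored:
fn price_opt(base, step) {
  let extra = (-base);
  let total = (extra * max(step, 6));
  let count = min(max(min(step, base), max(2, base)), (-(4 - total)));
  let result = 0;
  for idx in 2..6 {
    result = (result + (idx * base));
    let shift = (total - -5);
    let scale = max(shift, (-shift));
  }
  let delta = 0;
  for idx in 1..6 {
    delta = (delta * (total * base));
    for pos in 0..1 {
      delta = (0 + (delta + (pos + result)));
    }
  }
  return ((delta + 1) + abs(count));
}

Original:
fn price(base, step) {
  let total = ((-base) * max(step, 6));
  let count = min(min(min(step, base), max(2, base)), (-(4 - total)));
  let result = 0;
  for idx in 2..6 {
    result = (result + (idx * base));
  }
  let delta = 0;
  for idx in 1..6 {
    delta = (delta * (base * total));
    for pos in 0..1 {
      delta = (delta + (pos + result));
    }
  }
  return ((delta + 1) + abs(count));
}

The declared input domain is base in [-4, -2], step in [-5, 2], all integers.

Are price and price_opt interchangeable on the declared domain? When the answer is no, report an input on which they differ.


Run the pair on base=-4, step=-5.
price: total := 24 | count := -5 | result := 0 | iter idx=2: | result := -8 | iter idx=3: | result := -20 | iter idx=4: | result := -36 | iter idx=5: | result := -56 | delta := 0 | iter idx=1: | delta := 0 | iter pos=0: | delta := -56 | iter idx=2: | delta := 5376 | iter pos=0: | delta := 5320 | iter idx=3: | delta := -510720 | iter pos=0: | delta := -510776 | iter idx=4: | delta := 49034496 | iter pos=0: | delta := 49034440 | iter idx=5: | delta := -4707306240 | iter pos=0: | delta := -4707306296 | result -4707306290
price_opt: extra := 4 | total := 24 | count := 2 | result := 0 | iter idx=2: | result := -8 | shift := 29 | scale := 29 | iter idx=3: | result := -20 | shift := 29 | scale := 29 | iter idx=4: | result := -36 | shift := 29 | scale := 29 | iter idx=5: | result := -56 | shift := 29 | scale := 29 | delta := 0 | iter idx=1: | delta := 0 | iter pos=0: | delta := -56 | iter idx=2: | delta := 5376 | iter pos=0: | delta := 5320 | iter idx=3: | delta := -510720 | iter pos=0: | delta := -510776 | iter idx=4: | delta := 49034496 | iter pos=0: | delta := 49034440 | iter idx=5: | delta := -4707306240 | iter pos=0: | delta := -4707306296 | result -4707306293
-4707306290 and -4707306293 differ, so these are not the same function on this domain.
verdict: not equivalent; witness: base=-4, step=-5


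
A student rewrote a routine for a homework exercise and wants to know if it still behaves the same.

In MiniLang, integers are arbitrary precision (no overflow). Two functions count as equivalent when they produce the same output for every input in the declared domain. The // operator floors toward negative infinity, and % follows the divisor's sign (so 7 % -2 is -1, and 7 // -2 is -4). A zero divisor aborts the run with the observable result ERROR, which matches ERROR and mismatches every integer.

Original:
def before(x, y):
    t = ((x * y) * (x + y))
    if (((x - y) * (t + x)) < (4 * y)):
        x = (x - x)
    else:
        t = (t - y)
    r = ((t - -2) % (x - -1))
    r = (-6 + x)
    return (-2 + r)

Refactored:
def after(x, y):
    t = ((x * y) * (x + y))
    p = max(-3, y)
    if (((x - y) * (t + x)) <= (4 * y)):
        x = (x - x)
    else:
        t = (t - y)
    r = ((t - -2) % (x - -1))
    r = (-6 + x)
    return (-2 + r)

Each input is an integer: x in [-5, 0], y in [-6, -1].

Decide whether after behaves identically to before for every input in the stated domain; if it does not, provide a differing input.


The edit looks behavioral (`(((x - y) * (t + x)) < (4 * y))` became `(((x - y) * (t + x)) <= (4 * y))`), but over these ranges it never changes the outcome; all 36 inputs agree.
verdict: equivalent


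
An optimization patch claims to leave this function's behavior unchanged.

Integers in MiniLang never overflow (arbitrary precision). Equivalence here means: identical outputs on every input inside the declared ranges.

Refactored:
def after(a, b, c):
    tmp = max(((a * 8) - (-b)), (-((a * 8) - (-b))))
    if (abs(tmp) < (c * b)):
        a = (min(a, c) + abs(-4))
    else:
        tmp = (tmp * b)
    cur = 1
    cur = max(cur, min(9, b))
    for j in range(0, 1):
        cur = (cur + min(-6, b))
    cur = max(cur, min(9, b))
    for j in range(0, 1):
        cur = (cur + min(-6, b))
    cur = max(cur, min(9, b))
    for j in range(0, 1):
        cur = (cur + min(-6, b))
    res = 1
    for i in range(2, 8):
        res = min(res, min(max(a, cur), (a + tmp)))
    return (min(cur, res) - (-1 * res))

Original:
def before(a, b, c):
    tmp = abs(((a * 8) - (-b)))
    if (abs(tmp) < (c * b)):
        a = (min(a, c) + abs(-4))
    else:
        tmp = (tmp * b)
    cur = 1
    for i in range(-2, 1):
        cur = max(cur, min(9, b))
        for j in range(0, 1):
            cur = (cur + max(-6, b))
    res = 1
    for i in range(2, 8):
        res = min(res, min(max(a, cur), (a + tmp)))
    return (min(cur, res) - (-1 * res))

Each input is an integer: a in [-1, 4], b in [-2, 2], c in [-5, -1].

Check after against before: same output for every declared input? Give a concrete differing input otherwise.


a=-1, b=0, c=-5 yields -2 from before but -7 from after.
verdict: not equivalent; witness: a=-1, b=0, c=-5


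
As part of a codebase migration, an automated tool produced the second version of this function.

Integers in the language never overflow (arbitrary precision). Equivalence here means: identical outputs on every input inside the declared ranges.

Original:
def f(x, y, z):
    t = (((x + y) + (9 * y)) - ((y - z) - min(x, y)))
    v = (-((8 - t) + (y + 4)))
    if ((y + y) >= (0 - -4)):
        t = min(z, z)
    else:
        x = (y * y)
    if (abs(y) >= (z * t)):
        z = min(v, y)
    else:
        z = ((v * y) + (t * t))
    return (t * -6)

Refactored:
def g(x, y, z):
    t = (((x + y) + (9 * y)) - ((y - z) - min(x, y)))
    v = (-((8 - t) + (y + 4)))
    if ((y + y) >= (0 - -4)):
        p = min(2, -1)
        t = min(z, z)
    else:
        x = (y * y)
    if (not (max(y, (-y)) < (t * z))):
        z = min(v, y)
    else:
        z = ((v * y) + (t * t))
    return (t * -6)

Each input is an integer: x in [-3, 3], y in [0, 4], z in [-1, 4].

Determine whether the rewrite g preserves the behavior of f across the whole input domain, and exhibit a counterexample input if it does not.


Behavior is preserved: although boolean connective usage differs, and min/max/abs usage differs, and comparison usage differs, and constant usage differs, and local variable names differ, and statement counts differ, the outputs never diverge.
One worked example (x=2, y=2, z=2) — f: t := 24 | v := 10 | ((y + y) >= (0 - -4)): true | t := 2 | (abs(y) >= (z * t)): false | z := 24 | result -12; g: t := 24 | v := 10 | ((y + y) >= (0 - -4)): true | p := -1 | t := 2 | (not (max(y, (-y)) < (t * z))): false | z := 24 | result -12; agreement on -12.
Every one of the 210 inputs gives matching results.
verdict: equivalent


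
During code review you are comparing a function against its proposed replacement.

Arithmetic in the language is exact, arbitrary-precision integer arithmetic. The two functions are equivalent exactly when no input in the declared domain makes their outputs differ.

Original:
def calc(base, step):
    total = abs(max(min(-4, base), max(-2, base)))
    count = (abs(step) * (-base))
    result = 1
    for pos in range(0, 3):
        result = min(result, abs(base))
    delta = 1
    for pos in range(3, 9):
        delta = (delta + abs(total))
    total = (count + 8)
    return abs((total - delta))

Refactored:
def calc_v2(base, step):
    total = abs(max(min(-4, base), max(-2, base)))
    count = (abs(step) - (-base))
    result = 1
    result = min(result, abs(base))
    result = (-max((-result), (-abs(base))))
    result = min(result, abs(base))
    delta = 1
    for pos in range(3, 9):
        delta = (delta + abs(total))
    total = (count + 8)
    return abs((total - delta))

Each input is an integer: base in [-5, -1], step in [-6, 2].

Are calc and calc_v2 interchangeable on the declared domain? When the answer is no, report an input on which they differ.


These are not equivalent — on base=-5, step=-6 the outputs split (25 vs 4).
calc: total=2, then count=30, then result=1, then (pos=0), then result=1, then (pos=1), then result=1, then (pos=2), then result=1, then delta=1, then (pos=3), then delta=3, then (pos=4), then delta=5, then (pos=5), then delta=7, then (pos=6), then delta=9, then (pos=7), then delta=11, then (pos=8), then delta=13, then total=38, then returns 25
calc_v2: total=2, then count=1, then result=1, then result=1, then result=1, then result=1, then delta=1, then (pos=3), then delta=3, then (pos=4), then delta=5, then (pos=5), then delta=7, then (pos=6), then delta=9, then (pos=7), then delta=11, then (pos=8), then delta=13, then total=9, then returns 4
verdict: not equivalent; witness: base=-5, step=-6


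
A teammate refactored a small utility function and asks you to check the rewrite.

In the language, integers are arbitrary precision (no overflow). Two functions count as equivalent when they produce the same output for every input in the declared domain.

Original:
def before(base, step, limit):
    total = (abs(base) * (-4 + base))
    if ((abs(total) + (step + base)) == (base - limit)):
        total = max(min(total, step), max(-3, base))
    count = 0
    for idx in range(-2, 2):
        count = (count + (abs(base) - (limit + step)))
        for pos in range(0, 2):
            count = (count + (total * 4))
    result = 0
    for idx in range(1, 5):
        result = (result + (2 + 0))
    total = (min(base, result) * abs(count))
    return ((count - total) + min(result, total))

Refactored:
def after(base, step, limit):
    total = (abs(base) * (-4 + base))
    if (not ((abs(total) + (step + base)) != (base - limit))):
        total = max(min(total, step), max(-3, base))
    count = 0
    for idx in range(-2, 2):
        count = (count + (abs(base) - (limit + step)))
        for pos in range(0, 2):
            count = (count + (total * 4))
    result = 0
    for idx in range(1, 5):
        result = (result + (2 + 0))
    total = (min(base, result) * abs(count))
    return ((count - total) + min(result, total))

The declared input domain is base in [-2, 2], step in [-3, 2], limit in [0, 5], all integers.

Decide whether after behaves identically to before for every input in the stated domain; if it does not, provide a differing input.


Changes here: boolean connective usage differs, and comparison usage differs; the full 180-point sweep finds no disagreement.
verdict: equivalent


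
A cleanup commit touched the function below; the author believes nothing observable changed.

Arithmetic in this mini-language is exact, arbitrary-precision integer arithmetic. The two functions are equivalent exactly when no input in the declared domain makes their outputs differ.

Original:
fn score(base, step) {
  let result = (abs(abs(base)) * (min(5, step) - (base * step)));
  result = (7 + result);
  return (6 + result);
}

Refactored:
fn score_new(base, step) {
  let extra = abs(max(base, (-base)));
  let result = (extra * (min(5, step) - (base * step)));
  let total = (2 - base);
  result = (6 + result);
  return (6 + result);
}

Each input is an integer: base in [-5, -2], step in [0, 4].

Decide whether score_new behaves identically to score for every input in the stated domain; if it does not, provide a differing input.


There is a counterexample at base=-5, step=0: 13 on one side, 12 on the other.
score: result becomes 0; next result becomes 7; next final value 13
score_new: extra becomes 5; next result becomes 0; next total becomes 7; next result becomes 6; next final value 12
verdict: not equivalent; witness: base=-5, step=0


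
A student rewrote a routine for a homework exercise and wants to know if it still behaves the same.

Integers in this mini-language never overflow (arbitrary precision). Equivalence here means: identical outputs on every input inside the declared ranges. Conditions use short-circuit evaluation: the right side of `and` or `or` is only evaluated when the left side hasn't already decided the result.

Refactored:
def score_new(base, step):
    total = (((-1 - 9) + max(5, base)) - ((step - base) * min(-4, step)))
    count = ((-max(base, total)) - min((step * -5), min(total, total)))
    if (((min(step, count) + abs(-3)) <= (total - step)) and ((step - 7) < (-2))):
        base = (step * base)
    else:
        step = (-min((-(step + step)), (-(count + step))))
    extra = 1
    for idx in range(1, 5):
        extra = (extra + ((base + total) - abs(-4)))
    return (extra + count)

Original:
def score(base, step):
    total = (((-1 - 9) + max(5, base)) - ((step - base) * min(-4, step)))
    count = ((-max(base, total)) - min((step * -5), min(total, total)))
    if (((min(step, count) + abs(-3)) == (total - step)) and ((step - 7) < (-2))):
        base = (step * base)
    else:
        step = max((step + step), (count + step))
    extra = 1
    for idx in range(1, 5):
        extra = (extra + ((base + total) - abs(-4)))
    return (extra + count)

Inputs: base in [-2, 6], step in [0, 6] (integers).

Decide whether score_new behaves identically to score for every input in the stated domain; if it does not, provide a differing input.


There is a counterexample at base=-2, step=0: -14 on one side, -6 on the other.
score: total := 3 | count := -3 | (((min(step, count) + abs(-3)) == (total - step)) and ((step - 7) < (-2))): false | step := 0 | extra := 1 | iter idx=1: | extra := -2 | iter idx=2: | extra := -5 | iter idx=3: | extra := -8 | iter idx=4: | extra := -11 | result -14
score_new: total := 3 | count := -3 | (((min(step, count) + abs(-3)) <= (total - step)) and ((step - 7) < (-2))): true | base := 0 | extra := 1 | iter idx=1: | extra := 0 | iter idx=2: | extra := -1 | iter idx=3: | extra := -2 | iter idx=4: | extra := -3 | result -6
verdict: not equivalent; witness: base=-2, step=0


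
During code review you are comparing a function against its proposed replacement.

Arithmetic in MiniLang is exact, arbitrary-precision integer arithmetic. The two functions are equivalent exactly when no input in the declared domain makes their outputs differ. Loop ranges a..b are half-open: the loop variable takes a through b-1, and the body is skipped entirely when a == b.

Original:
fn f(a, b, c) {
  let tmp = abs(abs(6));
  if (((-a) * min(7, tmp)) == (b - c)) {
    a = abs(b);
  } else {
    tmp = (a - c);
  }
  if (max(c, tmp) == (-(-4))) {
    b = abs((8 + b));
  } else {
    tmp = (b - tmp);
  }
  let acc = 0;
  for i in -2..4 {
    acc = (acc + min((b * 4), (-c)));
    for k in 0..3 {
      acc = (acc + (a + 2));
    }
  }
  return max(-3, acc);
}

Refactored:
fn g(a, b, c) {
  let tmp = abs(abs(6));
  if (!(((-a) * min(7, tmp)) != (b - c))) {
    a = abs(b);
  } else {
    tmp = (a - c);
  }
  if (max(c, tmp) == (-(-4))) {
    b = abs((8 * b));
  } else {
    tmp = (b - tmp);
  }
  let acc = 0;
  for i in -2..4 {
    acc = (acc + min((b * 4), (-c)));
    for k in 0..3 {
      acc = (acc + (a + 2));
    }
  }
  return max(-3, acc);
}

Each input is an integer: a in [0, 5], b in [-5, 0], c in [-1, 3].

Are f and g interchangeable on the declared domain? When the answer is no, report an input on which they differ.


Input a=3, b=0, c=-1: 96 from f versus 90 from g.
verdict: not equivalent; witness: a=3, b=0, c=-1


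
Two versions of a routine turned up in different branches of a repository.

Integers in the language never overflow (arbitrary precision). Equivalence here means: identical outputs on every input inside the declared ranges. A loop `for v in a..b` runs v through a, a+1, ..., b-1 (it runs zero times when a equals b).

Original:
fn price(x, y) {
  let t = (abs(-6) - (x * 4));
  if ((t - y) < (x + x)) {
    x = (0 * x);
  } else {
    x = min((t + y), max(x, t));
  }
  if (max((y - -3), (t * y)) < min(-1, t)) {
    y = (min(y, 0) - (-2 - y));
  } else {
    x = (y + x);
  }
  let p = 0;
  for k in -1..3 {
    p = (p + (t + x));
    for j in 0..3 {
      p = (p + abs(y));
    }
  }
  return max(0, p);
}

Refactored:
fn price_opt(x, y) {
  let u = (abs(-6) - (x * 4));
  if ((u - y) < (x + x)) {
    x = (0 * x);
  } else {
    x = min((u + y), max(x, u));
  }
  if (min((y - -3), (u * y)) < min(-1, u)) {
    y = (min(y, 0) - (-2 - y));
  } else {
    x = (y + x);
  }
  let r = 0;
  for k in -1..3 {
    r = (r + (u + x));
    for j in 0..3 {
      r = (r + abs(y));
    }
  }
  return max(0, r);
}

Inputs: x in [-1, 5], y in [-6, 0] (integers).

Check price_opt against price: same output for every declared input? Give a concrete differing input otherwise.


Evaluate both at x=-1, y=-4.
price: t = 10; ((t - y) < (x + x)) -> false; x = 6; (max((y - -3), (t * y)) < min(-1, t)) -> false; x = 2; p = 0; [k=-1]; p = 12; [j=0]; p = 16; [j=1]; p = 20; [j=2]; p = 24; [k=0]; p = 36; [j=0]; p = 40; [j=1]; p = 44; [j=2]; p = 48; [k=1]; p = 60; [j=0]; p = 64; [j=1]; p = 68; [j=2]; p = 72; [k=2]; p = 84; [j=0]; p = 88; [j=1]; p = 92; [j=2]; p = 96; return 96
price_opt: u = 10; ((u - y) < (x + x)) -> false; x = 6; (min((y - -3), (u * y)) < min(-1, u)) -> true; y = -6; r = 0; [k=-1]; r = 16; [j=0]; r = 22; [j=1]; r = 28; [j=2]; r = 34; [k=0]; r = 50; [j=0]; r = 56; [j=1]; r = 62; [j=2]; r = 68; [k=1]; r = 84; [j=0]; r = 90; [j=1]; r = 96; [j=2]; r = 102; [k=2]; r = 118; [j=0]; r = 124; [j=1]; r = 130; [j=2]; r = 136; return 136
96 and 136 differ, so these are not the same function on this domain.
verdict: not equivalent; witness: x=-1, y=-4
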